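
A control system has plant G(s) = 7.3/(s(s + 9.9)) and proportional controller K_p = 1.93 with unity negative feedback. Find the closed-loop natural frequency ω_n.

ω_n = 3.75 rad/s

The closed-loop denominator is s(s+9.9) + 1.93·7.3 = s² + 9.9s + 14.09.
So ω_n² = 14.09 ⇒ ω_n = 3.754 rad/s, and ζ = 9.9/(2ω_n) = 1.32.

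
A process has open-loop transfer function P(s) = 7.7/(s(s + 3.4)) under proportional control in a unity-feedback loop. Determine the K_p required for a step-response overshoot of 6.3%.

K_p = 0.86

From %OS = 100·exp(−πζ/√(1−ζ²)) = 6.3%, ζ = −ln(0.063)/√(π²+ln²(0.063)) = 0.6606.
Characteristic equation s² + 3.4s + 7.7K_p = 0 gives ζ = 3.4/(2√(7.7K_p)).
Setting ζ = 0.6606: √(7.7K_p) = 3.4/(2·0.6606) = 2.573, so K_p = 6.622/7.7 = 0.86.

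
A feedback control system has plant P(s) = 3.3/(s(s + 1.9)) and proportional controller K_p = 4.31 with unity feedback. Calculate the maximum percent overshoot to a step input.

44.1%

Closed-loop characteristic equation: s² + 1.9s + 14.22 = 0, so ω_n = 3.771 rad/s and ζ = 1.9/(2·3.771) = 0.2519.
%OS = 100·exp(−πζ/√(1−ζ²)) = 100·exp(−π·0.2519/√0.9365) = 44.1%.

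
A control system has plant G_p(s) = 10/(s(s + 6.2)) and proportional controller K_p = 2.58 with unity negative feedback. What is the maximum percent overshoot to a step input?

The closed-loop denominator s² + 6.2s + 25.8 gives ω_n = √25.8 = 5.079 and ζ = 6.2/(2ω_n) = 0.6103.
%OS = 100·exp(−πζ/√(1−ζ²)) = 100·exp(−π·0.6103/√0.6275) = 8.89%.

8.89%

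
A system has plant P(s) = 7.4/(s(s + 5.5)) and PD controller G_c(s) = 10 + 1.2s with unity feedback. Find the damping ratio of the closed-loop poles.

ζ = 0.836

Forward path: (10 + 1.2s)·7.4/(s(s+5.5)). The closed-loop characteristic equation is s² + (5.5 + 7.4·1.2)s + 7.4·10 = 0.
That is s² + 14.38s + 74 = 0, so ω_n = 8.602 rad/s and ζ = 14.38/(2·8.602) = 0.8358.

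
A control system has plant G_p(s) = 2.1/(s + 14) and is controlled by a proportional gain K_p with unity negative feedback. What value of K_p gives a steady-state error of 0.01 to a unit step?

Steady-state error for a unit step on this type-0 loop is 1/(1 + K_p·G_p(0)).
G_p(0) = 0.15. Require 1/(1 + K_p·0.15) = 0.01, so 1 + 0.15·K_p = 100.
K_p = (100 − 1)/0.15 = 660.

K_p = 660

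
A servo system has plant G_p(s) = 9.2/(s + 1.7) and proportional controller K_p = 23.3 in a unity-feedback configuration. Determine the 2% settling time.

T_s ≈ 0.0185 s

Closed-loop transfer function: T(s) = K_p·G_p(s)/(1 + K_p·G_p(s)) = 214.4/(s + 1.7 + 214.4) = 214.4/(s + 216.1).
Time constant τ = 1/216.1 = 0.004628 s, so the 2% settling time is about 4τ = 0.0185 s.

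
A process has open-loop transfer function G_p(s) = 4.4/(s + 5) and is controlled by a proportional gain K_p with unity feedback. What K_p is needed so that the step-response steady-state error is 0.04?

The loop is type 0, so e_ss(step) = 1/(1 + K_pos) with K_pos = K_p·G_p(0).
G_p(0) = 0.88. Require 1/(1 + K_p·0.88) = 0.04, so 1 + 0.88·K_p = 25.
K_p = (25 − 1)/0.88 = 27.3.

K_p = 27.3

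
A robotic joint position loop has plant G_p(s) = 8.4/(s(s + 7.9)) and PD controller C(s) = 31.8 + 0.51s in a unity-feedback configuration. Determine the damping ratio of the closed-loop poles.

Forward path: (31.8 + 0.51s)·8.4/(s(s+7.9)). The closed-loop characteristic equation is s² + (7.9 + 8.4·0.51)s + 8.4·31.8 = 0.
That is s² + 12.18s + 267.1 = 0, so ω_n = 16.34 rad/s and ζ = 12.18/(2·16.34) = 0.3727.

ζ = 0.373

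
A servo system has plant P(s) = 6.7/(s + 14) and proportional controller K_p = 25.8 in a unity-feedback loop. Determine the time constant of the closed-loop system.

τ = 0.00535 s

Closed-loop transfer function: T(s) = K_p·P(s)/(1 + K_p·P(s)) = 172.9/(s + 14 + 172.9) = 172.9/(s + 186.9).
Time constant τ = 1/186.9 = 0.00535 s.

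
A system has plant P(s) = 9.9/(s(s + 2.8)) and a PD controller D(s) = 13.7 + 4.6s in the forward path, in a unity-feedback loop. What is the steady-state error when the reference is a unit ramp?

0.0206

The loop has one pole at the origin (type 1). Velocity error constant K_v = lim_{s→0} s·D(s)P(s) = 13.7·9.9/2.8 = 48.44.
Steady-state error to a unit ramp: e_ss = 1/K_v = 0.0206.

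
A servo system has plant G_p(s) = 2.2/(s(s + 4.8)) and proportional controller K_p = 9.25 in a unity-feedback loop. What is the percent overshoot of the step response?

13.9%

From 1 + K_pG_p(s) = 0: s² + 4.8s + 20.35 = 0 ⇒ ω_n = 4.511, ζ = 0.532.
%OS = 100·exp(−πζ/√(1−ζ²)) = 100·exp(−π·0.532/√0.717) = 13.9%.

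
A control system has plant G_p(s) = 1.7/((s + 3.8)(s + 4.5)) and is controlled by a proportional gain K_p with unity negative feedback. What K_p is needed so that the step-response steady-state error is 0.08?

The loop is type 0, so e_ss(step) = 1/(1 + K_pos) with K_pos = K_p·G_p(0).
G_p(0) = 0.09942. Require 1/(1 + K_p·0.09942) = 0.08, so 1 + 0.09942·K_p = 12.5.
K_p = (12.5 − 1)/0.09942 = 116.

K_p = 116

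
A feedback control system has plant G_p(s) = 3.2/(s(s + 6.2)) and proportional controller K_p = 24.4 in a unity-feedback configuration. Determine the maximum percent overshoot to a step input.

Closed-loop characteristic equation: s² + 6.2s + 78.08 = 0, so ω_n = 8.836 rad/s and ζ = 6.2/(2·8.836) = 0.3508.
%OS = 100·exp(−πζ/√(1−ζ²)) = 100·exp(−π·0.3508/√0.8769) = 30.8%.

30.8%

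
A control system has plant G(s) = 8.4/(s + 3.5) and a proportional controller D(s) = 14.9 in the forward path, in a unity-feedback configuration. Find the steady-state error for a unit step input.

0.0272

The loop is type 0. Static position error constant K_pos = D(0)·G(0) = 14.9·2.4 = 35.76.
Steady-state error to a unit step: e_ss = 1/(1+K_pos) = 1/36.76 = 0.0272.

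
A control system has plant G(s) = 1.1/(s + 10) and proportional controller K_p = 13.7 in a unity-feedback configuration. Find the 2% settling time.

Closed-loop transfer function: T(s) = K_p·G(s)/(1 + K_p·G(s)) = 15.07/(s + 10 + 15.07) = 15.07/(s + 25.07).
Time constant τ = 1/25.07 = 0.03989 s, so the 2% settling time is about 4τ = 0.16 s.

T_s ≈ 0.16 s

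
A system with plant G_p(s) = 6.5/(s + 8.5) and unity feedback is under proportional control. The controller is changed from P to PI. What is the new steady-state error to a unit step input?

Adding integral action puts a pole at s = 0 in the forward path, raising the system type to 1; a type-1 loop has zero steady-state error to a step.

0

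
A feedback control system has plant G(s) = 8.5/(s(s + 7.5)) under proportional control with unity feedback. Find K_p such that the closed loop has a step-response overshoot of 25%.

K_p = 10.2

From %OS = 100·exp(−πζ/√(1−ζ²)) = 25%, ζ = −ln(0.25)/√(π²+ln²(0.25)) = 0.4037.
Characteristic equation s² + 7.5s + 8.5K_p = 0 gives ζ = 7.5/(2√(8.5K_p)).
Setting ζ = 0.4037: √(8.5K_p) = 7.5/(2·0.4037) = 9.289, so K_p = 86.28/8.5 = 10.2.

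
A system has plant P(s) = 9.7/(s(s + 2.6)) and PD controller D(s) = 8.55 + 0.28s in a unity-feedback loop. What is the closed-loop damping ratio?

Forward path: (8.55 + 0.28s)·9.7/(s(s+2.6)). The closed-loop characteristic equation is s² + (2.6 + 9.7·0.28)s + 9.7·8.55 = 0.
That is s² + 5.316s + 82.94 = 0, so ω_n = 9.107 rad/s and ζ = 5.316/(2·9.107) = 0.2919.

ζ = 0.292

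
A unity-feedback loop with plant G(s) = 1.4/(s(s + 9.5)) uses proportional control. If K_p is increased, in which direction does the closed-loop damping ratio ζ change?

ζ = 9.5/(2√(1.4K_p)); increasing K_p raises the denominator, so ζ falls.

decrease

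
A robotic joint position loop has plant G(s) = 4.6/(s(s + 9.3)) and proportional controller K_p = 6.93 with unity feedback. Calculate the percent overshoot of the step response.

1.04%

The closed-loop denominator s² + 9.3s + 31.88 gives ω_n = √31.88 = 5.646 and ζ = 9.3/(2ω_n) = 0.8236.
%OS = 100·exp(−πζ/√(1−ζ²)) = 100·exp(−π·0.8236/√0.3217) = 1.04%.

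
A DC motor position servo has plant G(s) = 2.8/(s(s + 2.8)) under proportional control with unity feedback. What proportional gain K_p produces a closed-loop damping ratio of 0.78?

Closed-loop characteristic equation: s² + 2.8s + K_p·2.8 = 0.
So ω_n = √(2.8K_p) and 2ζω_n = 2.8, giving ζ = 2.8/(2√(2.8K_p)).
Setting ζ = 0.78: √(2.8K_p) = 2.8/(2·0.78) = 1.795, so K_p = 3.222/2.8 = 1.15.

K_p = 1.15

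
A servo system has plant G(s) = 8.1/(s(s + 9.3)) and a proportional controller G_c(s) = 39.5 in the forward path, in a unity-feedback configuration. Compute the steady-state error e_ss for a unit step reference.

The open loop G_c(s)G(s) has a pole at the origin (type 1), so the static position error constant is infinite and e_ss = 1/(1+∞) = 0.

0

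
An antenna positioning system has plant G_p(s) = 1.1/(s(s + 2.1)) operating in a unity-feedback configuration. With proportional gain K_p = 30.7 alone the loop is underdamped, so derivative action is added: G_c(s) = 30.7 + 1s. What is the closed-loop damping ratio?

Forward path: (30.7 + 1s)·1.1/(s(s+2.1)). The closed-loop characteristic equation is s² + (2.1 + 1.1·1)s + 1.1·30.7 = 0.
That is s² + 3.2s + 33.77 = 0, so ω_n = 5.811 rad/s and ζ = 3.2/(2·5.811) = 0.2753.

ζ = 0.275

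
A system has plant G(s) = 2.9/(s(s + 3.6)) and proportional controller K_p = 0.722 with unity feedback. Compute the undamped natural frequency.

ω_n = 1.45 rad/s

With unity feedback the closed-loop characteristic equation is s² + 3.6s + 0.722·2.9 = s² + 3.6s + 2.094 = 0.
Matching s² + 2ζω_n s + ω_n²: ω_n = √2.094 = 1.447 rad/s and 2ζω_n = 3.6, so ζ = 3.6/(2·1.447) = 1.24.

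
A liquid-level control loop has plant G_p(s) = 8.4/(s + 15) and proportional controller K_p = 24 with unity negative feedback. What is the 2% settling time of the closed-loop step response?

T_s ≈ 0.0185 s

Closed-loop transfer function: T(s) = K_p·G_p(s)/(1 + K_p·G_p(s)) = 201.6/(s + 15 + 201.6) = 201.6/(s + 216.6).
Time constant τ = 1/216.6 = 0.004617 s, so the 2% settling time is about 4τ = 0.0185 s.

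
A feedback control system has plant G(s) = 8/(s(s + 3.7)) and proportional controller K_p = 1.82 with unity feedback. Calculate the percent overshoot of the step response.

17.5%

Closed-loop characteristic equation: s² + 3.7s + 14.56 = 0, so ω_n = 3.816 rad/s and ζ = 3.7/(2·3.816) = 0.4848.
%OS = 100·exp(−πζ/√(1−ζ²)) = 100·exp(−π·0.4848/√0.7649) = 17.5%.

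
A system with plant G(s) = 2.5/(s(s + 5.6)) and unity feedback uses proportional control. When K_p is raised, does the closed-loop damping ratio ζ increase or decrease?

ζ = 5.6/(2√(2.5K_p)); increasing K_p raises the denominator, so ζ falls.

decrease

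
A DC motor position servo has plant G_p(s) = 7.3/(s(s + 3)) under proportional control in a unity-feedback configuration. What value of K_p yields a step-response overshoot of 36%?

K_p = 3.22

From %OS = 100·exp(−πζ/√(1−ζ²)) = 36%, ζ = −ln(0.36)/√(π²+ln²(0.36)) = 0.3093.
Characteristic equation s² + 3s + 7.3K_p = 0 gives ζ = 3/(2√(7.3K_p)).
Setting ζ = 0.3093: √(7.3K_p) = 3/(2·0.3093) = 4.85, so K_p = 23.53/7.3 = 3.22.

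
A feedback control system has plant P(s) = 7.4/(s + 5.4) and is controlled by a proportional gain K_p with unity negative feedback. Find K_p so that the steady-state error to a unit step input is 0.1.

Steady-state error for a unit step on this type-0 loop is 1/(1 + K_p·P(0)).
P(0) = 1.37. Require 1/(1 + K_p·1.37) = 0.1, so 1 + 1.37·K_p = 10.
K_p = (10 − 1)/1.37 = 6.57.

K_p = 6.57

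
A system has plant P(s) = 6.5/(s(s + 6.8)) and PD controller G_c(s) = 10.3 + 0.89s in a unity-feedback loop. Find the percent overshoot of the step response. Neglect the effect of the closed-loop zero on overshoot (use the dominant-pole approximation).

2.28%

Forward path: (10.3 + 0.89s)·6.5/(s(s+6.8)). The closed-loop characteristic equation is s² + (6.8 + 6.5·0.89)s + 6.5·10.3 = 0.
That is s² + 12.59s + 66.95 = 0, so ω_n = 8.182 rad/s and ζ = 12.59/(2·8.182) = 0.769.
%OS = 100·exp(−πζ/√(1−ζ²)) = 2.28%.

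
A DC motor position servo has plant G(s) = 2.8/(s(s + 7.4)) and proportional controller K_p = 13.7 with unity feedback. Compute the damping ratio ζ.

ζ = 0.597

1 + K_p·G(s) = 0 gives s² + 7.4s + 38.36 = 0.
Matching s² + 2ζω_n s + ω_n²: ω_n = √38.36 = 6.194 rad/s and 2ζω_n = 7.4, so ζ = 7.4/(2·6.194) = 0.597.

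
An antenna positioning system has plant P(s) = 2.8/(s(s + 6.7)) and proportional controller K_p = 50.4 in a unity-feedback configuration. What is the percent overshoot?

The closed-loop denominator s² + 6.7s + 141.1 gives ω_n = √141.1 = 11.88 and ζ = 6.7/(2ω_n) = 0.282.
%OS = 100·exp(−πζ/√(1−ζ²)) = 100·exp(−π·0.282/√0.9205) = 39.7%.

39.7%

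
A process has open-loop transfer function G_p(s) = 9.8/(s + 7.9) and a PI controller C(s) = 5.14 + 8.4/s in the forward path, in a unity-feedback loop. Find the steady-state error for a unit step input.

0

The open loop C(s)G_p(s) has a pole at the origin (type 1), so the static position error constant is infinite and e_ss = 1/(1+∞) = 0.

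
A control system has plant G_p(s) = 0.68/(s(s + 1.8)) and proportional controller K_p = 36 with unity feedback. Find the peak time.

The closed-loop denominator s² + 1.8s + 24.48 gives ω_n = √24.48 = 4.948 and ζ = 1.8/(2ω_n) = 0.1819.
Damped frequency ω_d = ω_n√(1−ζ²) = 4.865 rad/s, so peak time T_p = π/ω_d = 0.646 s.

T_p = 0.646 s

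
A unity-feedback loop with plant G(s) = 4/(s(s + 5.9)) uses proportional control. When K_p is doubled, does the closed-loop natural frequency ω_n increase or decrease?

ω_n = √(4·K_p), which grows with K_p.

increase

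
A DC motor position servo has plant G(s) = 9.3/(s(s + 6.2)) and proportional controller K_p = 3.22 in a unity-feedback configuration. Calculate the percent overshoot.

From 1 + K_pG(s) = 0: s² + 6.2s + 29.95 = 0 ⇒ ω_n = 5.472, ζ = 0.5665.
%OS = 100·exp(−πζ/√(1−ζ²)) = 100·exp(−π·0.5665/√0.6791) = 11.5%.

11.5%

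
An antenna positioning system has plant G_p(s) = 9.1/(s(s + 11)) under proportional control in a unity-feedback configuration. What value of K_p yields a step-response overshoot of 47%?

K_p = 60.9

From %OS = 100·exp(−πζ/√(1−ζ²)) = 47%, ζ = −ln(0.47)/√(π²+ln²(0.47)) = 0.2337.
Characteristic equation s² + 11s + 9.1K_p = 0 gives ζ = 11/(2√(9.1K_p)).
Setting ζ = 0.2337: √(9.1K_p) = 11/(2·0.2337) = 23.54, so K_p = 554/9.1 = 60.9.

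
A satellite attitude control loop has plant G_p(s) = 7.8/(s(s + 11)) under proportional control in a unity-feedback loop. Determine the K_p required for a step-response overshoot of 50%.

K_p = 83.5

From %OS = 100·exp(−πζ/√(1−ζ²)) = 50%, ζ = −ln(0.5)/√(π²+ln²(0.5)) = 0.2155.
Characteristic equation s² + 11s + 7.8K_p = 0 gives ζ = 11/(2√(7.8K_p)).
Setting ζ = 0.2155: √(7.8K_p) = 11/(2·0.2155) = 25.53, so K_p = 651.7/7.8 = 83.5.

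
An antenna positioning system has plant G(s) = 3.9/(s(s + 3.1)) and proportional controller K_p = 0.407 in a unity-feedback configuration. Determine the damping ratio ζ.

The closed-loop denominator is s(s+3.1) + 0.407·3.9 = s² + 3.1s + 1.587.
Matching s² + 2ζω_n s + ω_n²: ω_n = √1.587 = 1.26 rad/s and 2ζω_n = 3.1, so ζ = 3.1/(2·1.26) = 1.23.

ζ = 1.23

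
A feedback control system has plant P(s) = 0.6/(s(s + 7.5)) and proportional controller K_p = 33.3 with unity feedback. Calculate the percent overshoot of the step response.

0.788%

The closed-loop denominator s² + 7.5s + 19.98 gives ω_n = √19.98 = 4.47 and ζ = 7.5/(2ω_n) = 0.8389.
%OS = 100·exp(−πζ/√(1−ζ²)) = 100·exp(−π·0.8389/√0.2962) = 0.788%.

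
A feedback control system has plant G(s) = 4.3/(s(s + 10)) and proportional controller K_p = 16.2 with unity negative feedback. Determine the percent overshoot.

The closed-loop denominator s² + 10s + 69.66 gives ω_n = √69.66 = 8.346 and ζ = 10/(2ω_n) = 0.5991.
%OS = 100·exp(−πζ/√(1−ζ²)) = 100·exp(−π·0.5991/√0.6411) = 9.53%.

9.53%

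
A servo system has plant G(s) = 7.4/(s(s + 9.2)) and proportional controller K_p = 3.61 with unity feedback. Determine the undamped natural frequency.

ω_n = 5.17 rad/s

With unity feedback the closed-loop characteristic equation is s² + 9.2s + 3.61·7.4 = s² + 9.2s + 26.71 = 0.
So ω_n² = 26.71 ⇒ ω_n = 5.169 rad/s, and ζ = 9.2/(2ω_n) = 0.89.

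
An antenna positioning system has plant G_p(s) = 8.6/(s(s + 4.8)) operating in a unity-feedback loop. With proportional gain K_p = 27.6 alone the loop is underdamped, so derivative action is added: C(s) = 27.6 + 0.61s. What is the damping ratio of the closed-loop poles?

Forward path: (27.6 + 0.61s)·8.6/(s(s+4.8)). The closed-loop characteristic equation is s² + (4.8 + 8.6·0.61)s + 8.6·27.6 = 0.
That is s² + 10.05s + 237.4 = 0, so ω_n = 15.41 rad/s and ζ = 10.05/(2·15.41) = 0.326.

ζ = 0.326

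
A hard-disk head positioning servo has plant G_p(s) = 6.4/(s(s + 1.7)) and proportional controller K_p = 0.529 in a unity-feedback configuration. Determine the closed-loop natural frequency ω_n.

With unity feedback the closed-loop characteristic equation is s² + 1.7s + 0.529·6.4 = s² + 1.7s + 3.386 = 0.
So ω_n² = 3.386 ⇒ ω_n = 1.84 rad/s, and ζ = 1.7/(2ω_n) = 0.462.

ω_n = 1.84 rad/s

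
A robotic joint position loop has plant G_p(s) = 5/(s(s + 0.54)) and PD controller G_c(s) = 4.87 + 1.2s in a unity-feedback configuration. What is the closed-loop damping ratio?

ζ = 0.663

Forward path: (4.87 + 1.2s)·5/(s(s+0.54)). The closed-loop characteristic equation is s² + (0.54 + 5·1.2)s + 5·4.87 = 0.
That is s² + 6.54s + 24.35 = 0, so ω_n = 4.935 rad/s and ζ = 6.54/(2·4.935) = 0.6627.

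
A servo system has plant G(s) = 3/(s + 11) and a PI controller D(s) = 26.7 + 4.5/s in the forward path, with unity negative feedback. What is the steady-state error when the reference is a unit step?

The open loop D(s)G(s) has a pole at the origin (type 1), so the static position error constant is infinite and e_ss = 1/(1+∞) = 0.

0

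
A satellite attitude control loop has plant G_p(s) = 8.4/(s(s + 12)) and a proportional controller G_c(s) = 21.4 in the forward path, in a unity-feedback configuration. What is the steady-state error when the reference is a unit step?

The open loop G_c(s)G_p(s) has a pole at the origin (type 1), so the static position error constant is infinite and e_ss = 1/(1+∞) = 0.

0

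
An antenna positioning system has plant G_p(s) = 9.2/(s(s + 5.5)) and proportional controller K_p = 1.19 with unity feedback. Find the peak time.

T_p = 1.71 s

Closed-loop characteristic equation: s² + 5.5s + 10.95 = 0, so ω_n = 3.309 rad/s and ζ = 5.5/(2·3.309) = 0.8311.
Damped frequency ω_d = ω_n√(1−ζ²) = 1.84 rad/s, so peak time T_p = π/ω_d = 1.71 s.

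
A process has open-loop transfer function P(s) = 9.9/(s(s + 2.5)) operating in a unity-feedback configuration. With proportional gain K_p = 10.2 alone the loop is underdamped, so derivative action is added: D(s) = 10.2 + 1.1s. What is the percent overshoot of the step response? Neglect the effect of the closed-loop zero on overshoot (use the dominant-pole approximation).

Forward path: (10.2 + 1.1s)·9.9/(s(s+2.5)). The closed-loop characteristic equation is s² + (2.5 + 9.9·1.1)s + 9.9·10.2 = 0.
That is s² + 13.39s + 101 = 0, so ω_n = 10.05 rad/s and ζ = 13.39/(2·10.05) = 0.6662.
%OS = 100·exp(−πζ/√(1−ζ²)) = 6.04%.

6.04%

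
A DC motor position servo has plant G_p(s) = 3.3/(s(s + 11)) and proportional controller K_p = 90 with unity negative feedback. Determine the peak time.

T_p = 0.192 s

Closed-loop characteristic equation: s² + 11s + 297 = 0, so ω_n = 17.23 rad/s and ζ = 11/(2·17.23) = 0.3191.
Damped frequency ω_d = ω_n√(1−ζ²) = 16.33 rad/s, so peak time T_p = π/ω_d = 0.192 s.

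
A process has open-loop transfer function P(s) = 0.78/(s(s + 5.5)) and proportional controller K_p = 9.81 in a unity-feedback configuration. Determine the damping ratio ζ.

The closed-loop denominator is s(s+5.5) + 9.81·0.78 = s² + 5.5s + 7.652.
So ω_n² = 7.652 ⇒ ω_n = 2.766 rad/s, and ζ = 5.5/(2ω_n) = 0.994.

ζ = 0.994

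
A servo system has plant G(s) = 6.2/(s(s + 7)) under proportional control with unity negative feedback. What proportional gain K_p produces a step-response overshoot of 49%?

From %OS = 100·exp(−πζ/√(1−ζ²)) = 49%, ζ = −ln(0.49)/√(π²+ln²(0.49)) = 0.2214.
Characteristic equation s² + 7s + 6.2K_p = 0 gives ζ = 7/(2√(6.2K_p)).
Setting ζ = 0.2214: √(6.2K_p) = 7/(2·0.2214) = 15.81, so K_p = 249.8/6.2 = 40.3.

K_p = 40.3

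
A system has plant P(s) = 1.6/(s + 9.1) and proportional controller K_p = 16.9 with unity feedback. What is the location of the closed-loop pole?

s = -36.14

Closed-loop transfer function: T(s) = K_p·P(s)/(1 + K_p·P(s)) = 27.04/(s + 9.1 + 27.04) = 27.04/(s + 36.14).
The closed-loop pole is at s = −36.14.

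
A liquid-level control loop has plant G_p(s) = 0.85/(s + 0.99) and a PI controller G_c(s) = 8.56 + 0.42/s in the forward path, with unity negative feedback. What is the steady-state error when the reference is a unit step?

0

The open loop G_c(s)G_p(s) has a pole at the origin (type 1), so the static position error constant is infinite and e_ss = 1/(1+∞) = 0.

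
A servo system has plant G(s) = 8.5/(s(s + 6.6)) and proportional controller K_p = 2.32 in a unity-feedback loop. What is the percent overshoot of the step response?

The closed-loop denominator s² + 6.6s + 19.72 gives ω_n = √19.72 = 4.441 and ζ = 6.6/(2ω_n) = 0.7431.
%OS = 100·exp(−πζ/√(1−ζ²)) = 100·exp(−π·0.7431/√0.4478) = 3.05%.

3.05%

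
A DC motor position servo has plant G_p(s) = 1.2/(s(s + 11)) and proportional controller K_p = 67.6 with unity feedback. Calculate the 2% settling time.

T_s ≈ 0.727 s

From 1 + K_pG_p(s) = 0: s² + 11s + 81.12 = 0 ⇒ ω_n = 9.007, ζ = 0.6107.
2% settling time T_s ≈ 4/(ζω_n) = 4/5.5 = 0.727 s.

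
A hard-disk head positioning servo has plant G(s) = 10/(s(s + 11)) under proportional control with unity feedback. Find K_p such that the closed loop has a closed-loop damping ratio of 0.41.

Closed-loop characteristic equation: s² + 11s + K_p·10 = 0.
So ω_n = √(10K_p) and 2ζω_n = 11, giving ζ = 11/(2√(10K_p)).
Setting ζ = 0.41: √(10K_p) = 11/(2·0.41) = 13.41, so K_p = 180/10 = 18.

K_p = 18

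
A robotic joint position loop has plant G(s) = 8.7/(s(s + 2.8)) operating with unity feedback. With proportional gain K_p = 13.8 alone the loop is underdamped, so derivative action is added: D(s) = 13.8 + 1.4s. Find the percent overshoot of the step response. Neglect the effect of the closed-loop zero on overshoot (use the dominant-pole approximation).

5.27%

Forward path: (13.8 + 1.4s)·8.7/(s(s+2.8)). The closed-loop characteristic equation is s² + (2.8 + 8.7·1.4)s + 8.7·13.8 = 0.
That is s² + 14.98s + 120.1 = 0, so ω_n = 10.96 rad/s and ζ = 14.98/(2·10.96) = 0.6836.
%OS = 100·exp(−πζ/√(1−ζ²)) = 5.27%.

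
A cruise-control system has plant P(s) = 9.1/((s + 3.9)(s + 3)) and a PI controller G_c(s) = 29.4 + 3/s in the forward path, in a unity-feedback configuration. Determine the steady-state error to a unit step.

0

The open loop G_c(s)P(s) has a pole at the origin (type 1), so the static position error constant is infinite and e_ss = 1/(1+∞) = 0.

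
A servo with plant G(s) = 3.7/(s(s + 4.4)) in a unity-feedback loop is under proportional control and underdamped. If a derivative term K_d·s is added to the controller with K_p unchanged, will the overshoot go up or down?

The derivative term adds K·K_d to the s-coefficient of the characteristic equation, raising 2ζω_n while ω_n is unchanged; ζ increases, so overshoot decreases.

decrease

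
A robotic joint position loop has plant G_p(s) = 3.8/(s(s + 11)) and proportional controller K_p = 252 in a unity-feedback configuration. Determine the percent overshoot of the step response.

56.7%

From 1 + K_pG_p(s) = 0: s² + 11s + 957.6 = 0 ⇒ ω_n = 30.95, ζ = 0.1777.
%OS = 100·exp(−πζ/√(1−ζ²)) = 100·exp(−π·0.1777/√0.9684) = 56.7%.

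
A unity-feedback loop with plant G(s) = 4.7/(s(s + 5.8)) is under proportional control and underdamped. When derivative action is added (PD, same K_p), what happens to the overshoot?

The derivative term adds K·K_d to the s-coefficient of the characteristic equation, raising 2ζω_n while ω_n is unchanged; ζ increases, so overshoot decreases.

decrease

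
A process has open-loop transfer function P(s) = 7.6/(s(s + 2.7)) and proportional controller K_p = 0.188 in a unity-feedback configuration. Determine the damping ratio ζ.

ζ = 1.13

The closed-loop denominator is s(s+2.7) + 0.188·7.6 = s² + 2.7s + 1.429.
So ω_n² = 1.429 ⇒ ω_n = 1.195 rad/s, and ζ = 2.7/(2ω_n) = 1.13.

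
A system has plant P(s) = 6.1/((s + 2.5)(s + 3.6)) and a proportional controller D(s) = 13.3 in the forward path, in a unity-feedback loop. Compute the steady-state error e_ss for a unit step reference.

The loop is type 0. Static position error constant K_pos = D(0)·P(0) = 13.3·0.6778 = 9.014.
Steady-state error to a unit step: e_ss = 1/(1+K_pos) = 1/10.01 = 0.0999.

0.0999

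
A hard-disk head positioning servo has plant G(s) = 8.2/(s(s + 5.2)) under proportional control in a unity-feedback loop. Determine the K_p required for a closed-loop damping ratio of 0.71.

Closed-loop characteristic equation: s² + 5.2s + K_p·8.2 = 0.
So ω_n = √(8.2K_p) and 2ζω_n = 5.2, giving ζ = 5.2/(2√(8.2K_p)).
Setting ζ = 0.71: √(8.2K_p) = 5.2/(2·0.71) = 3.662, so K_p = 13.41/8.2 = 1.64.

K_p = 1.64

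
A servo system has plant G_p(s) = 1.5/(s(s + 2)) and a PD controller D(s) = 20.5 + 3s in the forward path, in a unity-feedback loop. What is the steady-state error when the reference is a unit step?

0

The open loop D(s)G_p(s) has a pole at the origin (type 1), so the static position error constant is infinite and e_ss = 1/(1+∞) = 0.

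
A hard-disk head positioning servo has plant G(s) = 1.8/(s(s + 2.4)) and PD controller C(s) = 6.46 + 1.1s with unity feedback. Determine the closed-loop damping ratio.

Forward path: (6.46 + 1.1s)·1.8/(s(s+2.4)). The closed-loop characteristic equation is s² + (2.4 + 1.8·1.1)s + 1.8·6.46 = 0.
That is s² + 4.38s + 11.63 = 0, so ω_n = 3.41 rad/s and ζ = 4.38/(2·3.41) = 0.6422.

ζ = 0.642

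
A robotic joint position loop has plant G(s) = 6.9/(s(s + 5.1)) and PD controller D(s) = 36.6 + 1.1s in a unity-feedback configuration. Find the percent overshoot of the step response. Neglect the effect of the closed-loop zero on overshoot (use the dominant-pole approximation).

25.5%

Forward path: (36.6 + 1.1s)·6.9/(s(s+5.1)). The closed-loop characteristic equation is s² + (5.1 + 6.9·1.1)s + 6.9·36.6 = 0.
That is s² + 12.69s + 252.5 = 0, so ω_n = 15.89 rad/s and ζ = 12.69/(2·15.89) = 0.3993.
%OS = 100·exp(−πζ/√(1−ζ²)) = 25.5%.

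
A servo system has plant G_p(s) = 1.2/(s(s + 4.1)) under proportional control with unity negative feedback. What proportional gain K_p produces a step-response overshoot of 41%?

From %OS = 100·exp(−πζ/√(1−ζ²)) = 41%, ζ = −ln(0.41)/√(π²+ln²(0.41)) = 0.273.
Characteristic equation s² + 4.1s + 1.2K_p = 0 gives ζ = 4.1/(2√(1.2K_p)).
Setting ζ = 0.273: √(1.2K_p) = 4.1/(2·0.273) = 7.509, so K_p = 56.38/1.2 = 47.

K_p = 47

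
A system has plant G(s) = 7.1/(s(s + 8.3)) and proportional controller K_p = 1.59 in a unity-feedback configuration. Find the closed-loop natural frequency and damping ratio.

The closed-loop denominator is s(s+8.3) + 1.59·7.1 = s² + 8.3s + 11.29.
Matching s² + 2ζω_n s + ω_n²: ω_n = √11.29 = 3.36 rad/s and 2ζω_n = 8.3, so ζ = 8.3/(2·3.36) = 1.24.

ω_n = 3.36 rad/s, ζ = 1.24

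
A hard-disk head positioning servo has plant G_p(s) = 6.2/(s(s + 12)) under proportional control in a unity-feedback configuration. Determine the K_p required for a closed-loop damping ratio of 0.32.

Closed-loop characteristic equation: s² + 12s + K_p·6.2 = 0.
So ω_n = √(6.2K_p) and 2ζω_n = 12, giving ζ = 12/(2√(6.2K_p)).
Setting ζ = 0.32: √(6.2K_p) = 12/(2·0.32) = 18.75, so K_p = 351.6/6.2 = 56.7.

K_p = 56.7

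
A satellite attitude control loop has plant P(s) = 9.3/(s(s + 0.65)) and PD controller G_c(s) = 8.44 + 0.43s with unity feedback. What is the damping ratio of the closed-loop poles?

ζ = 0.262

Forward path: (8.44 + 0.43s)·9.3/(s(s+0.65)). The closed-loop characteristic equation is s² + (0.65 + 9.3·0.43)s + 9.3·8.44 = 0.
That is s² + 4.649s + 78.49 = 0, so ω_n = 8.86 rad/s and ζ = 4.649/(2·8.86) = 0.2624.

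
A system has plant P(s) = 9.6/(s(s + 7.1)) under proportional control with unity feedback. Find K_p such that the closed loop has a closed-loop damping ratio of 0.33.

Closed-loop characteristic equation: s² + 7.1s + K_p·9.6 = 0.
So ω_n = √(9.6K_p) and 2ζω_n = 7.1, giving ζ = 7.1/(2√(9.6K_p)).
Setting ζ = 0.33: √(9.6K_p) = 7.1/(2·0.33) = 10.76, so K_p = 115.7/9.6 = 12.1.

K_p = 12.1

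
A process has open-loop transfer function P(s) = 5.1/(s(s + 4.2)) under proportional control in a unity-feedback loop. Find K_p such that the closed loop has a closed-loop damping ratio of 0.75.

K_p = 1.54

Closed-loop characteristic equation: s² + 4.2s + K_p·5.1 = 0.
So ω_n = √(5.1K_p) and 2ζω_n = 4.2, giving ζ = 4.2/(2√(5.1K_p)).
Setting ζ = 0.75: √(5.1K_p) = 4.2/(2·0.75) = 2.8, so K_p = 7.84/5.1 = 1.54.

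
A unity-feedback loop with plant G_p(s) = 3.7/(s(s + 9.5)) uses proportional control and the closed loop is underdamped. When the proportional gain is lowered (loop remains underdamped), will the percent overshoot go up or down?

decrease

ζ = 9.5/(2√(3.7K_p)) rises as K_p falls; higher damping means less overshoot.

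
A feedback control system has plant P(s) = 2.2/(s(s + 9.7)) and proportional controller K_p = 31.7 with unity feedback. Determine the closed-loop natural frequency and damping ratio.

The closed-loop denominator is s(s+9.7) + 31.7·2.2 = s² + 9.7s + 69.74.
Matching s² + 2ζω_n s + ω_n²: ω_n = √69.74 = 8.351 rad/s and 2ζω_n = 9.7, so ζ = 9.7/(2·8.351) = 0.581.

ω_n = 8.35 rad/s, ζ = 0.581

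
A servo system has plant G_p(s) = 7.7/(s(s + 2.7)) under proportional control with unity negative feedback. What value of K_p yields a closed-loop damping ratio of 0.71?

Closed-loop characteristic equation: s² + 2.7s + K_p·7.7 = 0.
So ω_n = √(7.7K_p) and 2ζω_n = 2.7, giving ζ = 2.7/(2√(7.7K_p)).
Setting ζ = 0.71: √(7.7K_p) = 2.7/(2·0.71) = 1.901, so K_p = 3.615/7.7 = 0.47.

K_p = 0.47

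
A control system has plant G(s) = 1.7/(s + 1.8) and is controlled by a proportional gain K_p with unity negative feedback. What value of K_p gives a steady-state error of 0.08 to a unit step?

K_p = 12.2

The loop is type 0, so e_ss(step) = 1/(1 + K_pos) with K_pos = K_p·G(0).
G(0) = 0.9444. Require 1/(1 + K_p·0.9444) = 0.08, so 1 + 0.9444·K_p = 12.5.
K_p = (12.5 − 1)/0.9444 = 12.2.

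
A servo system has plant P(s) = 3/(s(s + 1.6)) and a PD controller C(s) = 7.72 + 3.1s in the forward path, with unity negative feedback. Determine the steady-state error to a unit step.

The open loop C(s)P(s) has a pole at the origin (type 1), so the static position error constant is infinite and e_ss = 1/(1+∞) = 0.

0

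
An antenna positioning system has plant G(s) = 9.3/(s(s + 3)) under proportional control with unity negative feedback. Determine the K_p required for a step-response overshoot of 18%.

From %OS = 100·exp(−πζ/√(1−ζ²)) = 18%, ζ = −ln(0.18)/√(π²+ln²(0.18)) = 0.4791.
Characteristic equation s² + 3s + 9.3K_p = 0 gives ζ = 3/(2√(9.3K_p)).
Setting ζ = 0.4791: √(9.3K_p) = 3/(2·0.4791) = 3.131, so K_p = 9.802/9.3 = 1.05.

K_p = 1.05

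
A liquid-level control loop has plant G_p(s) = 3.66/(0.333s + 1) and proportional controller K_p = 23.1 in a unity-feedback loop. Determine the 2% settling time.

T_s ≈ 0.0156 s

Closed loop: T(s) = K_p·G_p/(1+K_p·G_p) = 84.55/(0.333s + 1 + 84.55), with pole at s = −(1 + 84.55)/0.333 = −256.9.
τ = 1/256.9 = 0.003893 s, so 2% settling time ≈ 4τ = 0.0156 s.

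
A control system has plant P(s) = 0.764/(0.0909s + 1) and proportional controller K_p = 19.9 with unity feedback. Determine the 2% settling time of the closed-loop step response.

T_s ≈ 0.0224 s

Closed loop: T(s) = K_p·P/(1+K_p·P) = 15.2/(0.0909s + 1 + 15.2), with pole at s = −(1 + 15.2)/0.0909 = −178.3.
τ = 1/178.3 = 0.00561 s, so 2% settling time ≈ 4τ = 0.0224 s.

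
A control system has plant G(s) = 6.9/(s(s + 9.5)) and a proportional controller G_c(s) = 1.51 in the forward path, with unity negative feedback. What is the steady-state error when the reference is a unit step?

0

The open loop G_c(s)G(s) has a pole at the origin (type 1), so the static position error constant is infinite and e_ss = 1/(1+∞) = 0.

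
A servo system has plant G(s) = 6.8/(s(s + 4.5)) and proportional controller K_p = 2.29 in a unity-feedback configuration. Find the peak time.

T_p = 0.969 s

From 1 + K_pG(s) = 0: s² + 4.5s + 15.57 = 0 ⇒ ω_n = 3.946, ζ = 0.5702.
Damped frequency ω_d = ω_n√(1−ζ²) = 3.242 rad/s, so peak time T_p = π/ω_d = 0.969 s.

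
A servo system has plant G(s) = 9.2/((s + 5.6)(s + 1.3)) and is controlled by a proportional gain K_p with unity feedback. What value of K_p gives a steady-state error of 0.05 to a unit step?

K_p = 15

The loop is type 0, so e_ss(step) = 1/(1 + K_pos) with K_pos = K_p·G(0).
G(0) = 1.264. Require 1/(1 + K_p·1.264) = 0.05, so 1 + 1.264·K_p = 20.
K_p = (20 − 1)/1.264 = 15.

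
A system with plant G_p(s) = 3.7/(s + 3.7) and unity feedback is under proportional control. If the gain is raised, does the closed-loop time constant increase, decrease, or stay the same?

decrease

Closed-loop pole is at s = −(3.7+K_p·3.7); larger K_p moves it further left, so τ = 1/(3.7+K_p·3.7) decreases.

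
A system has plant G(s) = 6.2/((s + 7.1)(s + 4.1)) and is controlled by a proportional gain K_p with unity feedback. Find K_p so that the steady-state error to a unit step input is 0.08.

For a type-0 loop with proportional control, e_ss = 1/(1 + K_p·G(0)).
G(0) = 0.213. Require 1/(1 + K_p·0.213) = 0.08, so 1 + 0.213·K_p = 12.5.
K_p = (12.5 − 1)/0.213 = 54.

K_p = 54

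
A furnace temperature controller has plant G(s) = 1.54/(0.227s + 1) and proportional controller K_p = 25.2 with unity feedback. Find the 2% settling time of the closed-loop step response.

T_s ≈ 0.0228 s

Closed loop: T(s) = K_p·G/(1+K_p·G) = 38.81/(0.227s + 1 + 38.81), with pole at s = −(1 + 38.81)/0.227 = −175.4.
τ = 1/175.4 = 0.005702 s, so 2% settling time ≈ 4τ = 0.0228 s.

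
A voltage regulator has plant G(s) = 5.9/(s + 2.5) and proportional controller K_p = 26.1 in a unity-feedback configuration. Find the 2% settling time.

T_s ≈ 0.0256 s

Closed-loop transfer function: T(s) = K_p·G(s)/(1 + K_p·G(s)) = 154/(s + 2.5 + 154) = 154/(s + 156.5).
Time constant τ = 1/156.5 = 0.00639 s, so the 2% settling time is about 4τ = 0.0256 s.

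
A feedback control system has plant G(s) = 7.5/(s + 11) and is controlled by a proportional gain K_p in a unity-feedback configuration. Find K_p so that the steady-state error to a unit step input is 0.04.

K_p = 35.2

Steady-state error for a unit step on this type-0 loop is 1/(1 + K_p·G(0)).
G(0) = 0.6818. Require 1/(1 + K_p·0.6818) = 0.04, so 1 + 0.6818·K_p = 25.
K_p = (25 − 1)/0.6818 = 35.2.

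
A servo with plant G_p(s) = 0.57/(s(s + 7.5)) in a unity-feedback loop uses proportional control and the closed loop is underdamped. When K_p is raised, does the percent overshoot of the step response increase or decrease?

ζ = 7.5/(2√(0.57K_p)) decreases as K_p grows; lower damping means more overshoot.

increase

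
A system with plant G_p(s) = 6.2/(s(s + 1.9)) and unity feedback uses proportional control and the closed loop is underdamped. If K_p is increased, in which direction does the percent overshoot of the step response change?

increase

Characteristic equation s² + 1.9s + K_p·6.2 = 0: raising K_p raises ω_n while 2ζω_n = 1.9 is fixed, so ζ falls and overshoot grows.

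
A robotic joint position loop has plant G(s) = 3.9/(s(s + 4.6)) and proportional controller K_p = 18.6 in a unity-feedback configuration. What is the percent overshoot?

41.4%

From 1 + K_pG(s) = 0: s² + 4.6s + 72.54 = 0 ⇒ ω_n = 8.517, ζ = 0.27.
%OS = 100·exp(−πζ/√(1−ζ²)) = 100·exp(−π·0.27/√0.9271) = 41.4%.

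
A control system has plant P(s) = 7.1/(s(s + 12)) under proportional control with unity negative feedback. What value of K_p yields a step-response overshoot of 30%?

K_p = 39.6

From %OS = 100·exp(−πζ/√(1−ζ²)) = 30%, ζ = −ln(0.3)/√(π²+ln²(0.3)) = 0.3579.
Characteristic equation s² + 12s + 7.1K_p = 0 gives ζ = 12/(2√(7.1K_p)).
Setting ζ = 0.3579: √(7.1K_p) = 12/(2·0.3579) = 16.77, so K_p = 281.1/7.1 = 39.6.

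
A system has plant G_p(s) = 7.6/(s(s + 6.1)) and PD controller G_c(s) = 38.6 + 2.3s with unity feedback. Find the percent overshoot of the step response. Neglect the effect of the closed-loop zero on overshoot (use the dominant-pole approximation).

5.07%

Forward path: (38.6 + 2.3s)·7.6/(s(s+6.1)). The closed-loop characteristic equation is s² + (6.1 + 7.6·2.3)s + 7.6·38.6 = 0.
That is s² + 23.58s + 293.4 = 0, so ω_n = 17.13 rad/s and ζ = 23.58/(2·17.13) = 0.6884.
%OS = 100·exp(−πζ/√(1−ζ²)) = 5.07%.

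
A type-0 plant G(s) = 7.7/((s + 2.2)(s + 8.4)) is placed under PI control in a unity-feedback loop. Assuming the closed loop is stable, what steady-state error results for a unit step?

0

The PI controller's integrator makes the forward path type 1, so e_ss to a step is zero.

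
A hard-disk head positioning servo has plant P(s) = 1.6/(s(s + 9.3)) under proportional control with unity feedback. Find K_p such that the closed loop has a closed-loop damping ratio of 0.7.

Closed-loop characteristic equation: s² + 9.3s + K_p·1.6 = 0.
So ω_n = √(1.6K_p) and 2ζω_n = 9.3, giving ζ = 9.3/(2√(1.6K_p)).
Setting ζ = 0.7: √(1.6K_p) = 9.3/(2·0.7) = 6.643, so K_p = 44.13/1.6 = 27.6.

K_p = 27.6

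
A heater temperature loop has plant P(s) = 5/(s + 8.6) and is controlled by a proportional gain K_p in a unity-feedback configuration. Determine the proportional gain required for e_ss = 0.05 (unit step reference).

For a type-0 loop with proportional control, e_ss = 1/(1 + K_p·P(0)).
P(0) = 0.5814. Require 1/(1 + K_p·0.5814) = 0.05, so 1 + 0.5814·K_p = 20.
K_p = (20 − 1)/0.5814 = 32.7.

K_p = 32.7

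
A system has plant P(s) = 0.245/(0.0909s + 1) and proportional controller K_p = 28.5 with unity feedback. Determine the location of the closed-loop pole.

s = -87.82

Closed loop: T(s) = K_p·P/(1+K_p·P) = 6.982/(0.0909s + 1 + 6.982), with pole at s = −(1 + 6.982)/0.0909 = −87.82.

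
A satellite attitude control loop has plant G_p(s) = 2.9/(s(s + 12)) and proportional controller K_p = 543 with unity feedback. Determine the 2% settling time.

T_s ≈ 0.667 s

Closed-loop characteristic equation: s² + 12s + 1575 = 0, so ω_n = 39.68 rad/s and ζ = 12/(2·39.68) = 0.1512.
2% settling time T_s ≈ 4/(ζω_n) = 4/6 = 0.667 s.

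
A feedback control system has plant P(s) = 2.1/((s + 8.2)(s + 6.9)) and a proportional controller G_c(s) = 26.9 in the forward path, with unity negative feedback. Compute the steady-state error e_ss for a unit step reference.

The loop is type 0. Static position error constant K_pos = G_c(0)·P(0) = 26.9·0.03712 = 0.9984.
Steady-state error to a unit step: e_ss = 1/(1+K_pos) = 1/1.998 = 0.5.

0.5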